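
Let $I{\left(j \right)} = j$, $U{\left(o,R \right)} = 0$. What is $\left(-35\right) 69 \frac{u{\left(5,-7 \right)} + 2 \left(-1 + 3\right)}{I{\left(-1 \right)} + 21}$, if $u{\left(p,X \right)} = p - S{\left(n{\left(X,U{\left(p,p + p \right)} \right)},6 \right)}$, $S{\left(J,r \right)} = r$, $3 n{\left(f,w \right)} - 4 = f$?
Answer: $- \frac{1449}{4} \approx -362.25$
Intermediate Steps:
$n{\left(f,w \right)} = \frac{4}{3} + \frac{f}{3}$
$u{\left(p,X \right)} = -6 + p$ ($u{\left(p,X \right)} = p - 6 = -6 + p$)
$\left(-35\right) 69 \frac{u{\left(5,-7 \right)} + 2 \left(-1 + 3\right)}{I{\left(-1 \right)} + 21} = \left(-35\right) 69 \frac{\left(-6 + 5\right) + 2 \left(-1 + 3\right)}{-1 + 21} = - 2415 \frac{-1 + 2 \cdot 2}{20} = - 2415 \left(-1 + 4\right) \frac{1}{20} = - 2415 \cdot 3 \cdot \frac{1}{20} = \left(-2415\right) \frac{3}{20} = - \frac{1449}{4}$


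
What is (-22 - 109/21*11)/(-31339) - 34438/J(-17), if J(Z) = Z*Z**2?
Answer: 2061132965/293939877 ≈ 7.0121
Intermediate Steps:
J(Z) = Z**3
(-22 - 109/21*11)/(-31339) - 34438/J(-17) = (-22 - 109/21*11)/(-31339) - 34438/((-17)**3) = (-22 - 109*1/21*11)*(-1/31339) - 34438/(-4913) = (-22 - 109/21*11)*(-1/31339) - 34438*(-1/4913) = (-22 - 1199/21)*(-1/31339) + 34438/4913 = -1661/21*(-1/31339) + 34438/4913 = 151/59829 + 34438/4913 = 2061132965/293939877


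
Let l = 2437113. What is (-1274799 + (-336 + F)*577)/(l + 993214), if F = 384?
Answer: -1247103/3430327 ≈ -0.36355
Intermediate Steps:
(-1274799 + (-336 + F)*577)/(l + 993214) = (-1274799 + (-336 + 384)*577)/(2437113 + 993214) = (-1274799 + 48*577)/3430327 = (-1274799 + 27696)*(1/3430327) = -1247103*1/3430327 = -1247103/3430327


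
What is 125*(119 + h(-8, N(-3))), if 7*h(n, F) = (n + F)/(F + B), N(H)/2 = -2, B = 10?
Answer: 103875/7 ≈ 14839.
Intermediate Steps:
N(H) = -4 (N(H) = 2*(-2) = -4)
h(n, F) = (F + n)/(7*(10 + F)) (h(n, F) = ((n + F)/(F + 10))/7 = ((F + n)/(10 + F))/7 = (F + n)/(7*(10 + F)))
125*(119 + h(-8, N(-3))) = 125*(119 + (-4 - 8)/(7*(10 - 4))) = 125*(119 + (⅐)*(-12)/6) = 125*(119 + (⅐)*(⅙)*(-12)) = 125*(119 - 2/7) = 125*(831/7) = 103875/7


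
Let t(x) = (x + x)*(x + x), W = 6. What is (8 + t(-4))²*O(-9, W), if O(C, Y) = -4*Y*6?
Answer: -746496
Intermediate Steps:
O(C, Y) = -24*Y
t(x) = 4*x² (t(x) = (2*x)*(2*x) = 4*x²)
(8 + t(-4))²*O(-9, W) = (8 + 4*(-4)²)²*(-24*6) = (8 + 4*16)²*(-144) = (8 + 64)²*(-144) = 72²*(-144) = 5184*(-144) = -746496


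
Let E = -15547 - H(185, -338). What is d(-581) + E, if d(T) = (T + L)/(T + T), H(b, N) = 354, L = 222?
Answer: -18476603/1162 ≈ -15901.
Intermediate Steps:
E = -15901 (E = -15547 - 1*354 = -15547 - 354 = -15901)
d(T) = (222 + T)/(2*T) (d(T) = (T + 222)/(T + T) = (222 + T)/((2*T)) = (222 + T)*(1/(2*T)) = (222 + T)/(2*T))
d(-581) + E = (1/2)*(222 - 581)/(-581) - 15901 = (1/2)*(-1/581)*(-359) - 15901 = 359/1162 - 15901 = -18476603/1162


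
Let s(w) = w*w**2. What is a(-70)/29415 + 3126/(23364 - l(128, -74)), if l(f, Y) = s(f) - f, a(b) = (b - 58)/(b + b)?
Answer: -105064601/71162827050 ≈ -0.0014764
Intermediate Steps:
s(w) = w**3
a(b) = (-58 + b)/(2*b) (a(b) = (-58 + b)/((2*b)) = (-58 + b)*(1/(2*b)) = (-58 + b)/(2*b))
l(f, Y) = f**3 - f
a(-70)/29415 + 3126/(23364 - l(128, -74)) = ((1/2)*(-58 - 70)/(-70))/29415 + 3126/(23364 - (128**3 - 1*128)) = ((1/2)*(-1/70)*(-128))*(1/29415) + 3126/(23364 - (2097152 - 128)) = (32/35)*(1/29415) + 3126/(23364 - 1*2097024) = 32/1029525 + 3126/(23364 - 2097024) = 32/1029525 + 3126/(-2073660) = 32/1029525 + 3126*(-1/2073660) = 32/1029525 - 521/345610 = -105064601/71162827050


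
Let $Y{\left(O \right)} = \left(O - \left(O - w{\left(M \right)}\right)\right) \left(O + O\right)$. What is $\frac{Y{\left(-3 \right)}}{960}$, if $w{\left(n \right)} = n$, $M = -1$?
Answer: $\frac{1}{160} \approx 0.00625$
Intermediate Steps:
$Y{\left(O \right)} = - 2 O$ ($Y{\left(O \right)} = \left(O - \left(1 + O\right)\right) \left(O + O\right) = - 2 O$)
$\frac{Y{\left(-3 \right)}}{960} = \frac{\left(-2\right) \left(-3\right)}{960} = 6 \cdot \frac{1}{960} = \frac{1}{160}$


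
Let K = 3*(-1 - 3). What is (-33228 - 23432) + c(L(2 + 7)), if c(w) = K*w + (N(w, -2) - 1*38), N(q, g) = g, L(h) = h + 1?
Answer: -56820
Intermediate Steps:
L(h) = 1 + h
K = -12 (K = 3*(-4) = -12)
c(w) = -40 - 12*w (c(w) = -12*w + (-2 - 1*38) = -12*w + (-2 - 38) = -12*w - 40 = -40 - 12*w)
(-33228 - 23432) + c(L(2 + 7)) = (-33228 - 23432) + (-40 - 12*(1 + (2 + 7))) = -56660 + (-40 - 12*(1 + 9)) = -56660 + (-40 - 12*10) = -56660 + (-40 - 120) = -56660 - 160 = -56820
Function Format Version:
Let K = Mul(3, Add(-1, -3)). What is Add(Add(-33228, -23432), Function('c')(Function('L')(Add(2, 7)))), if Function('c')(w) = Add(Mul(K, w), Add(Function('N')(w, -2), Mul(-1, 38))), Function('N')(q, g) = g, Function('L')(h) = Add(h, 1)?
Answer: -56820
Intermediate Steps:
Function('L')(h) = Add(1, h)
K = -12 (K = Mul(3, -4) = -12)
Function('c')(w) = Add(-40, Mul(-12, w)) (Function('c')(w) = Add(Mul(-12, w), Add(-2, Mul(-1, 38))) = Add(Mul(-12, w), Add(-2, -38)) = Add(Mul(-12, w), -40) = Add(-40, Mul(-12, w)))
Add(Add(-33228, -23432), Function('c')(Function('L')(Add(2, 7)))) = Add(Add(-33228, -23432), Add(-40, Mul(-12, Add(1, Add(2, 7))))) = Add(-56660, Add(-40, Mul(-12, Add(1, 9)))) = Add(-56660, Add(-40, Mul(-12, 10))) = Add(-56660, Add(-40, -120)) = Add(-56660, -160) = -56820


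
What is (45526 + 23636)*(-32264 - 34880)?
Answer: -4643813328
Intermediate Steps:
(45526 + 23636)*(-32264 - 34880) = 69162*(-67144) = -4643813328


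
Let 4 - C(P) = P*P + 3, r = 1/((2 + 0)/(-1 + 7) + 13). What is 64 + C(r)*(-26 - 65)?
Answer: -42381/1600 ≈ -26.488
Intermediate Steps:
r = 3/40 (r = 1/(2/6 + 13) = 1/(2*(⅙) + 13) = 1/(⅓ + 13) = 1/(40/3) = 3/40 ≈ 0.075000)
C(P) = 1 - P² (C(P) = 4 - (P*P + 3) = 4 - (P² + 3) = 4 - (3 + P²) = 4 + (-3 - P²) = 1 - P²)
64 + C(r)*(-26 - 65) = 64 + (1 - (3/40)²)*(-26 - 65) = 64 + (1 - 1*9/1600)*(-91) = 64 + (1 - 9/1600)*(-91) = 64 + (1591/1600)*(-91) = 64 - 144781/1600 = -42381/1600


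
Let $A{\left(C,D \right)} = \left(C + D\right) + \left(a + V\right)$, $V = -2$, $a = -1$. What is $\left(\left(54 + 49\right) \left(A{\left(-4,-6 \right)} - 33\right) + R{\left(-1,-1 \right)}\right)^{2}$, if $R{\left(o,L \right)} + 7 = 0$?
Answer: $22515025$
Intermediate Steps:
$R{\left(o,L \right)} = -7$ ($R{\left(o,L \right)} = -7 + 0 = -7$)
$A{\left(C,D \right)} = -3 + C + D$ ($A{\left(C,D \right)} = \left(C + D\right) - 3 = -3 + C + D$)
$\left(\left(54 + 49\right) \left(A{\left(-4,-6 \right)} - 33\right) + R{\left(-1,-1 \right)}\right)^{2} = \left(\left(54 + 49\right) \left(\left(-3 - 4 - 6\right) - 33\right) - 7\right)^{2} = \left(103 \left(-13 - 33\right) - 7\right)^{2} = \left(103 \left(-46\right) - 7\right)^{2} = \left(-4738 - 7\right)^{2} = \left(-4745\right)^{2} = 22515025$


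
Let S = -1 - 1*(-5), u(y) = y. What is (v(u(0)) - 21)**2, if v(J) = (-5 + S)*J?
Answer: 441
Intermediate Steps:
S = 4 (S = -1 + 5 = 4)
v(J) = -J (v(J) = (-5 + 4)*J = -J)
(v(u(0)) - 21)**2 = (-1*0 - 21)**2 = (0 - 21)**2 = (-21)**2 = 441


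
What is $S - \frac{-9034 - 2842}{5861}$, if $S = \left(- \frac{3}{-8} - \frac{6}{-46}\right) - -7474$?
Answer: $\frac{8062871233}{1078424} \approx 7476.5$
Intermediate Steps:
$S = \frac{1375309}{184}$ ($S = \left(\left(-3\right) \left(- \frac{1}{8}\right) - - \frac{3}{23}\right) + 7474 = \left(\frac{3}{8} + \frac{3}{23}\right) + 7474 = \frac{93}{184} + 7474 = \frac{1375309}{184} \approx 7474.5$)
$S - \frac{-9034 - 2842}{5861} = \frac{1375309}{184} - \frac{-9034 - 2842}{5861} = \frac{1375309}{184} - \left(-9034 - 2842\right) \frac{1}{5861} = \frac{1375309}{184} - \left(-11876\right) \frac{1}{5861} = \frac{1375309}{184} - - \frac{11876}{5861} = \frac{1375309}{184} + \frac{11876}{5861} = \frac{8062871233}{1078424}$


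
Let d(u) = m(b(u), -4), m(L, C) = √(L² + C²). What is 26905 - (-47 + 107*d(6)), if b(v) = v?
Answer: 26952 - 214*√13 ≈ 26180.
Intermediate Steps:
m(L, C) = √(C² + L²)
d(u) = √(16 + u²) (d(u) = √((-4)² + u²) = √(16 + u²))
26905 - (-47 + 107*d(6)) = 26905 - (-47 + 107*√(16 + 6²)) = 26905 - (-47 + 107*√(16 + 36)) = 26905 - (-47 + 107*√52) = 26905 - (-47 + 107*(2*√13)) = 26905 - (-47 + 214*√13) = 26905 + (47 - 214*√13) = 26952 - 214*√13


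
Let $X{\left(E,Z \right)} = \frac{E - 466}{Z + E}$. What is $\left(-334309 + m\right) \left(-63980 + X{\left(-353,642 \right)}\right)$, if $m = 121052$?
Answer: $\frac{3943343504023}{289} \approx 1.3645 \cdot 10^{10}$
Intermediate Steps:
$X{\left(E,Z \right)} = \frac{-466 + E}{E + Z}$
$\left(-334309 + m\right) \left(-63980 + X{\left(-353,642 \right)}\right) = \left(-334309 + 121052\right) \left(-63980 + \frac{-466 - 353}{-353 + 642}\right) = - 213257 \left(-63980 + \frac{1}{289} \left(-819\right)\right) = - 213257 \left(-63980 - \frac{819}{289}\right) = \left(-213257\right) \left(- \frac{18491039}{289}\right) = \frac{3943343504023}{289}$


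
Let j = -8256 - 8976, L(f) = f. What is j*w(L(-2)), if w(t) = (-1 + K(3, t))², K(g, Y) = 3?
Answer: -68928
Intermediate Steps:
j = -17232
w(t) = 4 (w(t) = (-1 + 3)² = 2² = 4)
j*w(L(-2)) = -17232*4 = -68928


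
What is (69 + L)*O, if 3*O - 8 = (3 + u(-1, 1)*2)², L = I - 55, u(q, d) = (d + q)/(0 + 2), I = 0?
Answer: 238/3 ≈ 79.333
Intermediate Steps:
u(q, d) = d/2 + q/2 (u(q, d) = (d + q)/2 = (d + q)*(½) = d/2 + q/2)
L = -55 (L = 0 - 55 = -55)
O = 17/3 (O = 8/3 + (3 + ((½)*1 + (½)*(-1))*2)²/3 = 8/3 + (3 + (½ - ½)*2)²/3 = 8/3 + (3 + 0*2)²/3 = 8/3 + (3 + 0)²/3 = 8/3 + (⅓)*3² = 8/3 + (⅓)*9 = 8/3 + 3 = 17/3 ≈ 5.6667)
(69 + L)*O = (69 - 55)*(17/3) = 14*(17/3) = 238/3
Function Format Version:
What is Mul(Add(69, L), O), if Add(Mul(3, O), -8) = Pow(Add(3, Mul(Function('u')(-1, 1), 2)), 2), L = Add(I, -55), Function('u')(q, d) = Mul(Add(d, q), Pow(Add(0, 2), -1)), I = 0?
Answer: Rational(238, 3) ≈ 79.333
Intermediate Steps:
Function('u')(q, d) = Add(Mul(Rational(1, 2), d), Mul(Rational(1, 2), q)) (Function('u')(q, d) = Mul(Add(d, q), Pow(2, -1)) = Mul(Add(d, q), Rational(1, 2)) = Add(Mul(Rational(1, 2), d), Mul(Rational(1, 2), q)))
L = -55 (L = Add(0, -55) = -55)
O = Rational(17, 3) (O = Add(Rational(8, 3), Mul(Rational(1, 3), Pow(Add(3, Mul(Add(Mul(Rational(1, 2), 1), Mul(Rational(1, 2), -1)), 2)), 2))) = Add(Rational(8, 3), Mul(Rational(1, 3), Pow(Add(3, Mul(Add(Rational(1, 2), Rational(-1, 2)), 2)), 2))) = Add(Rational(8, 3), Mul(Rational(1, 3), Pow(Add(3, Mul(0, 2)), 2))) = Add(Rational(8, 3), Mul(Rational(1, 3), Pow(Add(3, 0), 2))) = Add(Rational(8, 3), Mul(Rational(1, 3), Pow(3, 2))) = Add(Rational(8, 3), Mul(Rational(1, 3), 9)) = Add(Rational(8, 3), 3) = Rational(17, 3) ≈ 5.6667)
Mul(Add(69, L), O) = Mul(Add(69, -55), Rational(17, 3)) = Mul(14, Rational(17, 3)) = Rational(238, 3)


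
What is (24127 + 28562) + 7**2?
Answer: 52738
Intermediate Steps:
(24127 + 28562) + 7**2 = 52689 + 49 = 52738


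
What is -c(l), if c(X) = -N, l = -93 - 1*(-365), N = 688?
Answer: 688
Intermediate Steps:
l = 272 (l = -93 + 365 = 272)
c(X) = -688 (c(X) = -1*688 = -688)
-c(l) = -1*(-688) = 688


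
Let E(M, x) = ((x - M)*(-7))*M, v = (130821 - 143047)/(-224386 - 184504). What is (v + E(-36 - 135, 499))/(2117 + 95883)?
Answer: 163962851663/20035610000 ≈ 8.1836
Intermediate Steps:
v = 6113/204445 (v = -12226/(-408890) = -12226*(-1/408890) = 6113/204445 ≈ 0.029900)
E(M, x) = M*(-7*x + 7*M) (E(M, x) = (-7*x + 7*M)*M = M*(-7*x + 7*M))
(v + E(-36 - 135, 499))/(2117 + 95883) = (6113/204445 + 7*(-36 - 135)*((-36 - 135) - 1*499))/(2117 + 95883) = (6113/204445 + 7*(-171)*(-171 - 499))/98000 = (6113/204445 + 7*(-171)*(-670))*(1/98000) = (6113/204445 + 801990)*(1/98000) = (163962851663/204445)*(1/98000) = 163962851663/20035610000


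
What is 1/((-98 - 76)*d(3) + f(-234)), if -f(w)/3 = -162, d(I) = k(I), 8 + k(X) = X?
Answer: 1/1356 ≈ 0.00073746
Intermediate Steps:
k(X) = -8 + X
d(I) = -8 + I
f(w) = 486 (f(w) = -3*(-162) = 486)
1/((-98 - 76)*d(3) + f(-234)) = 1/((-98 - 76)*(-8 + 3) + 486) = 1/(-174*(-5) + 486) = 1/(870 + 486) = 1/1356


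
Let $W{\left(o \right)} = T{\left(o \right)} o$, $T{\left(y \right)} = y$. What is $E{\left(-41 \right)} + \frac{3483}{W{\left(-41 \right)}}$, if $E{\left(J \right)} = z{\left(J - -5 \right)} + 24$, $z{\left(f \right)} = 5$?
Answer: $\frac{52232}{1681} \approx 31.072$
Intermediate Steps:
$W{\left(o \right)} = o^{2}$ ($W{\left(o \right)} = o o = o^{2}$)
$E{\left(J \right)} = 29$ ($E{\left(J \right)} = 5 + 24 = 29$)
$E{\left(-41 \right)} + \frac{3483}{W{\left(-41 \right)}} = 29 + \frac{3483}{\left(-41\right)^{2}} = 29 + \frac{3483}{1681} = \frac{52232}{1681}$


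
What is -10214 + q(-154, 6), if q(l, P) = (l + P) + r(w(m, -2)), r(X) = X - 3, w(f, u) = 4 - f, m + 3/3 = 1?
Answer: -10361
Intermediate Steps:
m = 0 (m = -1 + 1 = 0)
r(X) = -3 + X
q(l, P) = 1 + P + l (q(l, P) = (l + P) + (-3 + (4 - 1*0)) = (P + l) + (-3 + (4 + 0)) = (P + l) + (-3 + 4) = (P + l) + 1 = 1 + P + l)
-10214 + q(-154, 6) = -10214 + (1 + 6 - 154) = -10214 - 147 = -10361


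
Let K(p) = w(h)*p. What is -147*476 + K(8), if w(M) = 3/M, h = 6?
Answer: -69968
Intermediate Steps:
K(p) = p/2 (K(p) = (3/6)*p = (3*(⅙))*p = p/2)
-147*476 + K(8) = -147*476 + (½)*8 = -69972 + 4 = -69968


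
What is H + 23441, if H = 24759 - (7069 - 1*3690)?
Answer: 44821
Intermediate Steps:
H = 21380 (H = 24759 - (7069 - 3690) = 24759 - 1*3379 = 24759 - 3379 = 21380)
H + 23441 = 21380 + 23441 = 44821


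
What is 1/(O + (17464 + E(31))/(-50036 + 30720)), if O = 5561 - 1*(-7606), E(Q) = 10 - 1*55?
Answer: 19316/254316353 ≈ 7.5953e-5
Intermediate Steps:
E(Q) = -45 (E(Q) = 10 - 55 = -45)
O = 13167 (O = 5561 + 7606 = 13167)
1/(O + (17464 + E(31))/(-50036 + 30720)) = 1/(13167 + (17464 - 45)/(-50036 + 30720)) = 1/(13167 + 17419/(-19316)) = 1/(13167 + 17419*(-1/19316)) = 1/(13167 - 17419/19316) = 1/(254316353/19316) = 19316/254316353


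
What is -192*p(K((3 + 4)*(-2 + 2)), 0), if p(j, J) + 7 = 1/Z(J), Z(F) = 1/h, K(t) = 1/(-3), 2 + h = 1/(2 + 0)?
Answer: 1632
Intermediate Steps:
h = -3/2 (h = -2 + 1/(2 + 0) = -2 + 1/2 = -2 + ½ = -3/2 ≈ -1.5000)
K(t) = -⅓
Z(F) = -⅔ (Z(F) = 1/(-3/2) = -⅔)
p(j, J) = -17/2 (p(j, J) = -7 + 1/(-⅔) = -7 - 3/2 = -17/2)
-192*p(K((3 + 4)*(-2 + 2)), 0) = -192*(-17/2) = 1632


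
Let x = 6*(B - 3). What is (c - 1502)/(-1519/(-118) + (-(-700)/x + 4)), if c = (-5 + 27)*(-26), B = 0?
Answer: 2202588/23381 ≈ 94.204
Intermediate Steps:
x = -18 (x = 6*(0 - 3) = 6*(-3) = -18)
c = -572 (c = 22*(-26) = -572)
(c - 1502)/(-1519/(-118) + (-(-700)/x + 4)) = (-572 - 1502)/(-1519/(-118) + (-(-700)/(-18) + 4)) = -2074/(-1519*(-1/118) + (-(-700)*(-1)/18 + 4)) = -2074/(1519/118 + (-25*14/9 + 4)) = -2074/(1519/118 + (-350/9 + 4)) = -2074/(1519/118 - 314/9) = -2074/(-23381/1062) = -2074*(-1062/23381) = 2202588/23381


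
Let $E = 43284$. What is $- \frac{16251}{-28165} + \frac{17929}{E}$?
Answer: $\frac{1208378569}{1219093860} \approx 0.99121$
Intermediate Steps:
$- \frac{16251}{-28165} + \frac{17929}{E} = - \frac{16251}{-28165} + \frac{17929}{43284} = \left(-16251\right) \left(- \frac{1}{28165}\right) + 17929 \cdot \frac{1}{43284} = \frac{16251}{28165} + \frac{17929}{43284} = \frac{1208378569}{1219093860}$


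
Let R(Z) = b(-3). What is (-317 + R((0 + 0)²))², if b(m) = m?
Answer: 102400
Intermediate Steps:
R(Z) = -3
(-317 + R((0 + 0)²))² = (-317 - 3)² = (-320)² = 102400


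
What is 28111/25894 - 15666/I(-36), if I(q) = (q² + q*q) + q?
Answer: -13908487/2757711 ≈ -5.0435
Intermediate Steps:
I(q) = q + 2*q² (I(q) = (q² + q²) + q = 2*q² + q = q + 2*q²)
28111/25894 - 15666/I(-36) = 28111/25894 - 15666*(-1/(36*(1 + 2*(-36)))) = 28111*(1/25894) - 15666*(-1/(36*(1 - 72))) = 28111/25894 - 15666/((-36*(-71))) = 28111/25894 - 15666/2556 = 28111/25894 - 15666*1/2556 = 28111/25894 - 2611/426 = -13908487/2757711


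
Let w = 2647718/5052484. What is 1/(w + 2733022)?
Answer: 2526242/6904276287183 ≈ 3.6590e-7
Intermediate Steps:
w = 1323859/2526242 (w = 2647718*(1/5052484) = 1323859/2526242 ≈ 0.52404)
1/(w + 2733022) = 1/(1323859/2526242 + 2733022) = 1/(6904276287183/2526242) = 2526242/6904276287183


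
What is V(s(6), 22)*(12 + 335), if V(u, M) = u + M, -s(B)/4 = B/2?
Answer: 3470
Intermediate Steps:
s(B) = -2*B (s(B) = -4*B/2 = -2*B)
V(u, M) = M + u
V(s(6), 22)*(12 + 335) = (22 - 2*6)*(12 + 335) = (22 - 12)*347 = 10*347 = 3470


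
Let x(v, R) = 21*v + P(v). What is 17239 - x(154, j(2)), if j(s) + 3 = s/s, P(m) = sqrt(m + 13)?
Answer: 14005 - sqrt(167) ≈ 13992.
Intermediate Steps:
P(m) = sqrt(13 + m)
j(s) = -2 (j(s) = -3 + s/s = -3 + 1 = -2)
x(v, R) = sqrt(13 + v) + 21*v (x(v, R) = 21*v + sqrt(13 + v) = sqrt(13 + v) + 21*v)
17239 - x(154, j(2)) = 17239 - (sqrt(13 + 154) + 21*154) = 17239 - (sqrt(167) + 3234) = 17239 - (3234 + sqrt(167)) = 17239 + (-3234 - sqrt(167)) = 14005 - sqrt(167)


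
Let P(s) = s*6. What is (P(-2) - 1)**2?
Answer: 169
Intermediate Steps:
P(s) = 6*s
(P(-2) - 1)**2 = (6*(-2) - 1)**2 = (-12 - 1)**2 = (-13)**2 = 169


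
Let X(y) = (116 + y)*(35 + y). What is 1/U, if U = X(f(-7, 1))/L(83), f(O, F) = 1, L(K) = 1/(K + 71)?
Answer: 1/648648 ≈ 1.5417e-6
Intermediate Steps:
L(K) = 1/(71 + K)
X(y) = (35 + y)*(116 + y)
U = 648648 (U = (4060 + 1**2 + 151*1)/(1/(71 + 83)) = (4060 + 1 + 151)/(1/154) = 4212/(1/154) = 4212*154 = 648648)
1/U = 1/648648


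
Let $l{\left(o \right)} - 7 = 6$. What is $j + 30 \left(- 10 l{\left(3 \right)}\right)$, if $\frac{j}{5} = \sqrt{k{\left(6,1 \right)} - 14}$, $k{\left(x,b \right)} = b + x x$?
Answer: $-3900 + 5 \sqrt{23} \approx -3876.0$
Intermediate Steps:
$k{\left(x,b \right)} = b + x^{2}$
$l{\left(o \right)} = 13$ ($l{\left(o \right)} = 7 + 6 = 13$)
$j = 5 \sqrt{23}$ ($j = 5 \sqrt{\left(1 + 6^{2}\right) - 14} = 5 \sqrt{\left(1 + 36\right) - 14} = 5 \sqrt{37 - 14} = 5 \sqrt{23} \approx 23.979$)
$j + 30 \left(- 10 l{\left(3 \right)}\right) = 5 \sqrt{23} + 30 \left(\left(-10\right) 13\right) = 5 \sqrt{23} + 30 \left(-130\right) = 5 \sqrt{23} - 3900 = -3900 + 5 \sqrt{23}$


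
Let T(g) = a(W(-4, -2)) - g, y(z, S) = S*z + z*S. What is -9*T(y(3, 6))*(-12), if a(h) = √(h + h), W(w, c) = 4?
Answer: -3888 + 216*√2 ≈ -3582.5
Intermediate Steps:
y(z, S) = 2*S*z (y(z, S) = S*z + S*z = 2*S*z)
a(h) = √2*√h (a(h) = √(2*h) = √2*√h)
T(g) = -g + 2*√2 (T(g) = √2*√4 - g = √2*2 - g = 2*√2 - g = -g + 2*√2)
-9*T(y(3, 6))*(-12) = -9*(-2*6*3 + 2*√2)*(-12) = -9*(-1*36 + 2*√2)*(-12) = -9*(-36 + 2*√2)*(-12) = (324 - 18*√2)*(-12) = -3888 + 216*√2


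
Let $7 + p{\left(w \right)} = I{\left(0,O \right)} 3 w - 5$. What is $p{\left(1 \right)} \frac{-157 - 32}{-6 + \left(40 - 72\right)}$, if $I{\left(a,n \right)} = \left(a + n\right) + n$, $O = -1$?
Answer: $- \frac{1701}{19} \approx -89.526$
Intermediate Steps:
$I{\left(a,n \right)} = a + 2 n$
$p{\left(w \right)} = -12 - 6 w$ ($p{\left(w \right)} = -7 + \left(\left(0 + 2 \left(-1\right)\right) 3 w - 5\right) = -7 + \left(\left(0 - 2\right) 3 w - 5\right) = -7 - \left(5 + 2 \cdot 3 w\right) = -7 - \left(5 + 6 w\right) = -12 - 6 w$)
$p{\left(1 \right)} \frac{-157 - 32}{-6 + \left(40 - 72\right)} = \left(-12 - 6\right) \frac{-157 - 32}{-6 + \left(40 - 72\right)} = \left(-12 - 6\right) \left(- \frac{189}{-6 - 32}\right) = - 18 \left(- \frac{189}{-38}\right) = - 18 \left(\left(-189\right) \left(- \frac{1}{38}\right)\right) = \left(-18\right) \frac{189}{38} = - \frac{1701}{19}$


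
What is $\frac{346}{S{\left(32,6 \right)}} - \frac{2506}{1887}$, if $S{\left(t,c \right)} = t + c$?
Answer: $\frac{278837}{35853} \approx 7.7772$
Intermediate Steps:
$S{\left(t,c \right)} = c + t$
$\frac{346}{S{\left(32,6 \right)}} - \frac{2506}{1887} = \frac{346}{6 + 32} - \frac{2506}{1887} = \frac{346}{38} - \frac{2506}{1887} = 346 \cdot \frac{1}{38} - \frac{2506}{1887} = \frac{173}{19} - \frac{2506}{1887} = \frac{278837}{35853}$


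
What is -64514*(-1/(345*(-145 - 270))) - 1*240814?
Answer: -34478608964/143175 ≈ -2.4081e+5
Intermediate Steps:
-64514*(-1/(345*(-145 - 270))) - 1*240814 = -64514/((-345*(-415))) - 240814 = -64514/143175 - 240814 = -34478608964/143175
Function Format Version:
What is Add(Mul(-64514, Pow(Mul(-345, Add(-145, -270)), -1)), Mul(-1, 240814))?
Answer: Rational(-34478608964, 143175) ≈ -2.4081e+5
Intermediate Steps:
Add(Mul(-64514, Pow(Mul(-345, Add(-145, -270)), -1)), Mul(-1, 240814)) = Add(Mul(-64514, Pow(Mul(-345, -415), -1)), -240814) = Add(Mul(-64514, Pow(143175, -1)), -240814) = Add(Mul(-64514, Rational(1, 143175)), -240814) = Add(Rational(-64514, 143175), -240814) = Rational(-34478608964, 143175)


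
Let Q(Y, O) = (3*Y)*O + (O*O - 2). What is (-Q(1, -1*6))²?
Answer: 256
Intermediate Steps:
Q(Y, O) = -2 + O² + 3*O*Y (Q(Y, O) = 3*O*Y + (O² - 2) = 3*O*Y + (-2 + O²) = -2 + O² + 3*O*Y)
(-Q(1, -1*6))² = (-(-2 + (-1*6)² + 3*(-1*6)*1))² = (-(-2 + (-6)² + 3*(-6)*1))² = (-(-2 + 36 - 18))² = (-1*16)² = (-16)² = 256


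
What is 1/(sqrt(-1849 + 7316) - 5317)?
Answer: -5317/28265022 - sqrt(5467)/28265022 ≈ -0.00019073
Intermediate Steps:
1/(sqrt(-1849 + 7316) - 5317) = 1/(sqrt(5467) - 5317) = 1/(-5317 + sqrt(5467))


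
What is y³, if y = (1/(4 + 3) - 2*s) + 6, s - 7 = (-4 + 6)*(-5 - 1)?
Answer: 1442897/343 ≈ 4206.7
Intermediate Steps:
s = -5 (s = 7 + (-4 + 6)*(-5 - 1) = 7 + 2*(-6) = 7 - 12 = -5)
y = 113/7 (y = (1/(4 + 3) - 2*(-5)) + 6 = (1/7 + 10) + 6 = (⅐ + 10) + 6 = 71/7 + 6 = 113/7 ≈ 16.143)
y³ = (113/7)³ = 1442897/343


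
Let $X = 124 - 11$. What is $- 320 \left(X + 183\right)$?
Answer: $-94720$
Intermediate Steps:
$X = 113$ ($X = 124 - 11 = 113$)
$- 320 \left(X + 183\right) = - 320 \left(113 + 183\right) = \left(-320\right) 296 = -94720$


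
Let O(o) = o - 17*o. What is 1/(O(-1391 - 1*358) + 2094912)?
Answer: 1/2122896 ≈ 4.7105e-7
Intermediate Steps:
O(o) = -16*o
1/(O(-1391 - 1*358) + 2094912) = 1/(-16*(-1391 - 1*358) + 2094912) = 1/(-16*(-1391 - 358) + 2094912) = 1/(-16*(-1749) + 2094912) = 1/(27984 + 2094912) = 1/2122896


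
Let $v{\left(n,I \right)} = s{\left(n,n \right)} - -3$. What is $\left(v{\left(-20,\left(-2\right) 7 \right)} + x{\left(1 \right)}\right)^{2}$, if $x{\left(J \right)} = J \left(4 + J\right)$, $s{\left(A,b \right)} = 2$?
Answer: $100$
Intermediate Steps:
$v{\left(n,I \right)} = 5$ ($v{\left(n,I \right)} = 2 - -3 = 2 + 3 = 5$)
$\left(v{\left(-20,\left(-2\right) 7 \right)} + x{\left(1 \right)}\right)^{2} = \left(5 + 1 \left(4 + 1\right)\right)^{2} = \left(5 + 1 \cdot 5\right)^{2} = \left(5 + 5\right)^{2} = 10^{2} = 100$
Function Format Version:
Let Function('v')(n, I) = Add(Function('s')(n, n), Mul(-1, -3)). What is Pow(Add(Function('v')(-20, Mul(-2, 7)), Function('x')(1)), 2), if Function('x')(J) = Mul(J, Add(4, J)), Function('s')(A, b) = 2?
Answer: 100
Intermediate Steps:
Function('v')(n, I) = 5 (Function('v')(n, I) = Add(2, Mul(-1, -3)) = Add(2, 3) = 5)
Pow(Add(Function('v')(-20, Mul(-2, 7)), Function('x')(1)), 2) = Pow(Add(5, Mul(1, Add(4, 1))), 2) = Pow(Add(5, Mul(1, 5)), 2) = Pow(Add(5, 5), 2) = Pow(10, 2) = 100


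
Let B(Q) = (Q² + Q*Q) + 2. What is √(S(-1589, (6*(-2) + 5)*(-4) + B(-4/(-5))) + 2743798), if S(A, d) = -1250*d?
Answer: 3*√300522 ≈ 1644.6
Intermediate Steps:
B(Q) = 2 + 2*Q² (B(Q) = (Q² + Q²) + 2 = 2*Q² + 2 = 2 + 2*Q²)
√(S(-1589, (6*(-2) + 5)*(-4) + B(-4/(-5))) + 2743798) = √(-1250*((6*(-2) + 5)*(-4) + (2 + 2*(-4/(-5))²)) + 2743798) = √(-1250*((-12 + 5)*(-4) + (2 + 2*(-4*(-⅕))²)) + 2743798) = √(-1250*(-7*(-4) + (2 + 2*(⅘)²)) + 2743798) = √(-1250*(28 + (2 + 2*(16/25))) + 2743798) = √(-1250*(28 + (2 + 32/25)) + 2743798) = √(-1250*(28 + 82/25) + 2743798) = √(-1250*782/25 + 2743798) = √(-39100 + 2743798) = √2704698 = 3*√300522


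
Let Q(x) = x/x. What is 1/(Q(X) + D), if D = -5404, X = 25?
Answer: -1/5403 ≈ -0.00018508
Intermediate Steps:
Q(x) = 1
1/(Q(X) + D) = 1/(1 - 5404) = 1/(-5403) = -1/5403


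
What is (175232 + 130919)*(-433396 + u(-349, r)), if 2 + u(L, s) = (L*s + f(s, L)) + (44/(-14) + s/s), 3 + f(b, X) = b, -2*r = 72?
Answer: -901959421026/7 ≈ -1.2885e+11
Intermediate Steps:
r = -36 (r = -1/2*72 = -36)
f(b, X) = -3 + b
u(L, s) = -50/7 + s + L*s (u(L, s) = -2 + ((L*s + (-3 + s)) + (44/(-14) + s/s)) = -2 + ((-3 + s + L*s) + (44*(-1/14) + 1)) = -2 + ((-3 + s + L*s) + (-22/7 + 1)) = -2 + ((-3 + s + L*s) - 15/7) = -2 + (-36/7 + s + L*s) = -50/7 + s + L*s)
(175232 + 130919)*(-433396 + u(-349, r)) = (175232 + 130919)*(-433396 + (-50/7 - 36 - 349*(-36))) = 306151*(-433396 + (-50/7 - 36 + 12564)) = 306151*(-433396 + 87646/7) = 306151*(-2946126/7) = -901959421026/7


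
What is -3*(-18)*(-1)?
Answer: -54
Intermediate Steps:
-3*(-18)*(-1) = 54*(-1) = -54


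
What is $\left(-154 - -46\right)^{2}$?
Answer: $11664$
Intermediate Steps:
$\left(-154 - -46\right)^{2} = \left(-154 + \left(\left(-22 + 9\right) + 59\right)\right)^{2} = \left(-154 + \left(-13 + 59\right)\right)^{2} = \left(-154 + 46\right)^{2} = \left(-108\right)^{2} = 11664$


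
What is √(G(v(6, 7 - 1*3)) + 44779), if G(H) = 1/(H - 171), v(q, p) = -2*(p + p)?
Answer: 6*√43496574/187 ≈ 211.61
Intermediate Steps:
v(q, p) = -4*p
G(H) = 1/(-171 + H)
√(G(v(6, 7 - 1*3)) + 44779) = √(1/(-171 - 4*(7 - 1*3)) + 44779) = √(1/(-171 - 4*(7 - 3)) + 44779) = √(1/(-171 - 4*4) + 44779) = √(1/(-171 - 16) + 44779) = √(1/(-187) + 44779) = √(-1/187 + 44779) = √(8373672/187) = 6*√43496574/187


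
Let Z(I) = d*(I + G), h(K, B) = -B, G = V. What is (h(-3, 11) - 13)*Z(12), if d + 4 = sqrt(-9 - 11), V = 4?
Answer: 1536 - 768*I*sqrt(5) ≈ 1536.0 - 1717.3*I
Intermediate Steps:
G = 4
d = -4 + 2*I*sqrt(5) (d = -4 + sqrt(-9 - 11) = -4 + sqrt(-20) = -4 + 2*I*sqrt(5) ≈ -4.0 + 4.4721*I)
Z(I) = (-4 + 2*I*sqrt(5))*(4 + I) (Z(I) = (-4 + 2*I*sqrt(5))*(I + 4) = (-4 + 2*I*sqrt(5))*(4 + I))
(h(-3, 11) - 13)*Z(12) = (-1*11 - 13)*(-2*(2 - I*sqrt(5))*(4 + 12)) = (-11 - 13)*(-2*(2 - I*sqrt(5))*16) = -24*(-64 + 32*I*sqrt(5)) = 1536 - 768*I*sqrt(5)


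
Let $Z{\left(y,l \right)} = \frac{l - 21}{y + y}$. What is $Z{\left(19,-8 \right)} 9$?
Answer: $- \frac{261}{38} \approx -6.8684$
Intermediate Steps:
$Z{\left(y,l \right)} = \frac{-21 + l}{2 y}$
$Z{\left(19,-8 \right)} 9 = \frac{-21 - 8}{2 \cdot 19} \cdot 9 = \frac{1}{2} \cdot \frac{1}{19} \left(-29\right) 9 = \left(- \frac{29}{38}\right) 9 = - \frac{261}{38}$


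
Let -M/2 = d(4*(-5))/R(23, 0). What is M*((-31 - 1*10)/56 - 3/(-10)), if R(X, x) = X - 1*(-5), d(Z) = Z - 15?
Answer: -121/112 ≈ -1.0804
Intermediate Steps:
d(Z) = -15 + Z
R(X, x) = 5 + X (R(X, x) = X + 5 = 5 + X)
M = 5/2 (M = -2*(-15 + 4*(-5))/(5 + 23) = -2*(-15 - 20)/28 = -(-70)/28 = -2*(-5/4) = 5/2 ≈ 2.5000)
M*((-31 - 1*10)/56 - 3/(-10)) = 5*((-31 - 1*10)/56 - 3/(-10))/2 = 5*((-31 - 10)*(1/56) - 3*(-⅒))/2 = 5*(-41*1/56 + 3/10)/2 = 5*(-41/56 + 3/10)/2 = (5/2)*(-121/280) = -121/112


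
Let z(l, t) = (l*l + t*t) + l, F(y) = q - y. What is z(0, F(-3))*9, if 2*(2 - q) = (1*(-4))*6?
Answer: 2601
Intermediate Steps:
q = 14 (q = 2 - 1*(-4)*6/2 = 2 - (-2)*6 = 2 - ½*(-24) = 2 + 12 = 14)
F(y) = 14 - y
z(l, t) = l + l² + t² (z(l, t) = (l² + t²) + l = l + l² + t²)
z(0, F(-3))*9 = (0 + 0² + (14 - 1*(-3))²)*9 = (0 + 0 + (14 + 3)²)*9 = (0 + 0 + 17²)*9 = (0 + 0 + 289)*9 = 289*9 = 2601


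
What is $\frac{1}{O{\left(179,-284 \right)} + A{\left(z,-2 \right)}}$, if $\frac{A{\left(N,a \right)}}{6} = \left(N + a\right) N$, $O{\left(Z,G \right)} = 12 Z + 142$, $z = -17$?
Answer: $\frac{1}{4228} \approx 0.00023652$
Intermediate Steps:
$O{\left(Z,G \right)} = 142 + 12 Z$
$A{\left(N,a \right)} = 6 N \left(N + a\right)$ ($A{\left(N,a \right)} = 6 \left(N + a\right) N = 6 N \left(N + a\right)$)
$\frac{1}{O{\left(179,-284 \right)} + A{\left(z,-2 \right)}} = \frac{1}{\left(142 + 12 \cdot 179\right) + 6 \left(-17\right) \left(-17 - 2\right)} = \frac{1}{\left(142 + 2148\right) + 6 \left(-17\right) \left(-19\right)} = \frac{1}{2290 + 1938} = \frac{1}{4228}$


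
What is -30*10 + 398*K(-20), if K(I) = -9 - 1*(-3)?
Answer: -2688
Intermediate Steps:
K(I) = -6 (K(I) = -9 + 3 = -6)
-30*10 + 398*K(-20) = -30*10 + 398*(-6) = -300 - 2388 = -2688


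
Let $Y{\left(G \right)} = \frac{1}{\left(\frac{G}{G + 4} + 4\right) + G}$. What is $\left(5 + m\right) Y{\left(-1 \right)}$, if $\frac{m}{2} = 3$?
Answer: $\frac{33}{8} \approx 4.125$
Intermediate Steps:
$m = 6$ ($m = 2 \cdot 3 = 6$)
$Y{\left(G \right)} = \frac{1}{4 + G + \frac{G}{4 + G}}$ ($Y{\left(G \right)} = \frac{1}{\left(\frac{G}{4 + G} + 4\right) + G} = \frac{1}{\left(4 + \frac{G}{4 + G}\right) + G} = \frac{1}{4 + G + \frac{G}{4 + G}}$)
$\left(5 + m\right) Y{\left(-1 \right)} = \left(5 + 6\right) \frac{4 - 1}{16 + \left(-1\right)^{2} + 9 \left(-1\right)} = 11 \frac{1}{16 + 1 - 9} \cdot 3 = 11 \cdot \frac{1}{8} \cdot 3 = 11 \cdot \frac{3}{8} = \frac{33}{8}$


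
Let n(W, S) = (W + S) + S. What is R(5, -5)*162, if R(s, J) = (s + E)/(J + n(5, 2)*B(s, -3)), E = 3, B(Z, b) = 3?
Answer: 648/11 ≈ 58.909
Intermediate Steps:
n(W, S) = W + 2*S (n(W, S) = (S + W) + S = W + 2*S)
R(s, J) = (3 + s)/(27 + J) (R(s, J) = (s + 3)/(J + (5 + 2*2)*3) = (3 + s)/(J + (5 + 4)*3) = (3 + s)/(J + 9*3) = (3 + s)/(J + 27) = (3 + s)/(27 + J))
R(5, -5)*162 = ((3 + 5)/(27 - 5))*162 = (8/22)*162 = ((1/22)*8)*162 = (4/11)*162 = 648/11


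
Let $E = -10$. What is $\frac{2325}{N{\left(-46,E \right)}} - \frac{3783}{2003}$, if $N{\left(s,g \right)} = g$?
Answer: $- \frac{938961}{4006} \approx -234.39$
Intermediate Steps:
$\frac{2325}{N{\left(-46,E \right)}} - \frac{3783}{2003} = \frac{2325}{-10} - \frac{3783}{2003} = 2325 \left(- \frac{1}{10}\right) - \frac{3783}{2003} = - \frac{465}{2} - \frac{3783}{2003} = - \frac{938961}{4006}$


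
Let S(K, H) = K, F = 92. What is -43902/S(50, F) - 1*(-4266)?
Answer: 84699/25 ≈ 3388.0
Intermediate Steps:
-43902/S(50, F) - 1*(-4266) = -43902/50 - 1*(-4266) = -43902*1/50 + 4266 = -21951/25 + 4266 = 84699/25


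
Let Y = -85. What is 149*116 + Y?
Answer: 17199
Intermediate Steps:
149*116 + Y = 149*116 - 85 = 17284 - 85 = 17199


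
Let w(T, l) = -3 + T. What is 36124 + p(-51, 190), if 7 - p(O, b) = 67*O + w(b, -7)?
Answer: 39361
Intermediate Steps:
p(O, b) = 10 - b - 67*O (p(O, b) = 7 - (67*O + (-3 + b)) = 7 - (-3 + b + 67*O) = 7 + (3 - b - 67*O) = 10 - b - 67*O)
36124 + p(-51, 190) = 36124 + (10 - 1*190 - 67*(-51)) = 36124 + (10 - 190 + 3417) = 36124 + 3237 = 39361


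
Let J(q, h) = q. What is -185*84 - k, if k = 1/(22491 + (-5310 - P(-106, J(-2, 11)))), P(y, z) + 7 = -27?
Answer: -267521101/17215 ≈ -15540.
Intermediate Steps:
P(y, z) = -34 (P(y, z) = -7 - 27 = -34)
k = 1/17215 (k = 1/(22491 + (-5310 - 1*(-34))) = 1/(22491 + (-5310 + 34)) = 1/(22491 - 5276) = 1/17215 ≈ 5.8089e-5)
-185*84 - k = -185*84 - 1*1/17215 = -15540 - 1/17215 = -267521101/17215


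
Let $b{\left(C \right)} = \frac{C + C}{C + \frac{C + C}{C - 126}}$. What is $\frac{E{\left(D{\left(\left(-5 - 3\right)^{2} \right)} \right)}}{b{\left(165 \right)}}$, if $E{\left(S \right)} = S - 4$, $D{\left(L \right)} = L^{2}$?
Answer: $\frac{27962}{13} \approx 2150.9$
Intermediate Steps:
$b{\left(C \right)} = \frac{2 C}{C + \frac{2 C}{-126 + C}}$
$E{\left(S \right)} = -4 + S$ ($E{\left(S \right)} = S - 4 = -4 + S$)
$\frac{E{\left(D{\left(\left(-5 - 3\right)^{2} \right)} \right)}}{b{\left(165 \right)}} = \frac{-4 + \left(\left(-5 - 3\right)^{2}\right)^{2}}{2 \frac{1}{-124 + 165} \left(-126 + 165\right)} = \frac{-4 + \left(\left(-8\right)^{2}\right)^{2}}{2 \cdot \frac{1}{41} \cdot 39} = \frac{-4 + 64^{2}}{2 \cdot \frac{1}{41} \cdot 39} = \frac{-4 + 4096}{\frac{78}{41}} = 4092 \cdot \frac{41}{78} = \frac{27962}{13}$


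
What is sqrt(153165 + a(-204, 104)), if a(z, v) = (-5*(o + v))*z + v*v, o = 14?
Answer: sqrt(284341) ≈ 533.24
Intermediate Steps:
a(z, v) = v**2 + z*(-70 - 5*v) (a(z, v) = (-5*(14 + v))*z + v*v = (-70 - 5*v)*z + v**2 = z*(-70 - 5*v) + v**2 = v**2 + z*(-70 - 5*v))
sqrt(153165 + a(-204, 104)) = sqrt(153165 + (104**2 - 70*(-204) - 5*104*(-204))) = sqrt(153165 + (10816 + 14280 + 106080)) = sqrt(153165 + 131176) = sqrt(284341)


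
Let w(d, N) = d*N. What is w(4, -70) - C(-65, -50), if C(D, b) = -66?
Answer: -214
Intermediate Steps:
w(d, N) = N*d
w(4, -70) - C(-65, -50) = -70*4 - 1*(-66) = -280 + 66 = -214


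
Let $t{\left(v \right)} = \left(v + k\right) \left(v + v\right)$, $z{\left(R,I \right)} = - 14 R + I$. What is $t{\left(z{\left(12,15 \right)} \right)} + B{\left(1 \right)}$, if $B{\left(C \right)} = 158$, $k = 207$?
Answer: $-16366$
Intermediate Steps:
$z{\left(R,I \right)} = I - 14 R$
$t{\left(v \right)} = 2 v \left(207 + v\right)$ ($t{\left(v \right)} = \left(v + 207\right) \left(v + v\right) = \left(207 + v\right) 2 v = 2 v \left(207 + v\right)$)
$t{\left(z{\left(12,15 \right)} \right)} + B{\left(1 \right)} = 2 \left(15 - 168\right) \left(207 + \left(15 - 168\right)\right) + 158 = 2 \left(-153\right) \left(207 - 153\right) + 158 = 2 \left(-153\right) 54 + 158 = -16524 + 158 = -16366$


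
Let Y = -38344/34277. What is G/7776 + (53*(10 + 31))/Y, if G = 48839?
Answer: -72164285885/37270368 ≈ -1936.2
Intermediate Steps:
Y = -38344/34277 (Y = -38344*1/34277 = -38344/34277 ≈ -1.1187)
G/7776 + (53*(10 + 31))/Y = 48839/7776 + (53*(10 + 31))/(-38344/34277) = 48839*(1/7776) + (53*41)*(-34277/38344) = 48839/7776 + 2173*(-34277/38344) = 48839/7776 - 74483921/38344 = -72164285885/37270368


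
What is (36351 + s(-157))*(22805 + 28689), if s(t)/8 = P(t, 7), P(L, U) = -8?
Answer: 1868562778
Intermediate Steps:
s(t) = -64 (s(t) = 8*(-8) = -64)
(36351 + s(-157))*(22805 + 28689) = (36351 - 64)*(22805 + 28689) = 36287*51494 = 1868562778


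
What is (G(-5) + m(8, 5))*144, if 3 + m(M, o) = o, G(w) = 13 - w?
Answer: 2880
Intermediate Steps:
m(M, o) = -3 + o
(G(-5) + m(8, 5))*144 = ((13 - 1*(-5)) + (-3 + 5))*144 = ((13 + 5) + 2)*144 = (18 + 2)*144 = 20*144 = 2880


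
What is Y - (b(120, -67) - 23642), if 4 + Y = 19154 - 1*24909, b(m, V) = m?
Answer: 17763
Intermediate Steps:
Y = -5759 (Y = -4 + (19154 - 1*24909) = -4 + (19154 - 24909) = -4 - 5755 = -5759)
Y - (b(120, -67) - 23642) = -5759 - (120 - 23642) = -5759 - 1*(-23522) = -5759 + 23522 = 17763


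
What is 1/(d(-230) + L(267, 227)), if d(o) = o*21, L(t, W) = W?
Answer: -1/4603 ≈ -0.00021725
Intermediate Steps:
d(o) = 21*o
1/(d(-230) + L(267, 227)) = 1/(21*(-230) + 227) = 1/(-4830 + 227) = 1/(-4603) = -1/4603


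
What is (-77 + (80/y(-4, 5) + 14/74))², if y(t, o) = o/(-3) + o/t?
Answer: 728892004/67081 ≈ 10866.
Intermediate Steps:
y(t, o) = -o/3 + o/t (y(t, o) = o*(-⅓) + o/t = -o/3 + o/t)
(-77 + (80/y(-4, 5) + 14/74))² = (-77 + (80/(-⅓*5 + 5/(-4)) + 14/74))² = (-77 + (80/(-5/3 + 5*(-¼)) + 14*(1/74)))² = (-77 + (80/(-5/3 - 5/4) + 7/37))² = (-77 + (80/(-35/12) + 7/37))² = (-77 + (80*(-12/35) + 7/37))² = (-77 + (-192/7 + 7/37))² = (-77 - 7055/259)² = (-26998/259)² = 728892004/67081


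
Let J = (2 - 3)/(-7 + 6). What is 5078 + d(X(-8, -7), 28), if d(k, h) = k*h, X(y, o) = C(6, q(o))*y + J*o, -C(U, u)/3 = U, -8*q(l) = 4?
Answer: 8914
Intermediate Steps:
q(l) = -1/2 (q(l) = -1/8*4 = -1/2)
C(U, u) = -3*U
J = 1 (J = -1/(-1) = -1*(-1) = 1)
X(y, o) = o - 18*y (X(y, o) = (-3*6)*y + 1*o = -18*y + o = o - 18*y)
d(k, h) = h*k
5078 + d(X(-8, -7), 28) = 5078 + 28*(-7 - 18*(-8)) = 5078 + 28*(-7 + 144) = 5078 + 28*137 = 5078 + 3836 = 8914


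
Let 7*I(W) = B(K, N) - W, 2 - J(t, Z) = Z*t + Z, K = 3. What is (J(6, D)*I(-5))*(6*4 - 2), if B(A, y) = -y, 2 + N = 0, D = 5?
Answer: -726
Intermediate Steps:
J(t, Z) = 2 - Z - Z*t (J(t, Z) = 2 - (Z*t + Z) = 2 - (Z + Z*t) = 2 + (-Z - Z*t) = 2 - Z - Z*t)
N = -2 (N = -2 + 0 = -2)
I(W) = 2/7 - W/7 (I(W) = (-1*(-2) - W)/7 = (2 - W)/7 = 2/7 - W/7)
(J(6, D)*I(-5))*(6*4 - 2) = ((2 - 1*5 - 1*5*6)*(2/7 - 1/7*(-5)))*(6*4 - 2) = ((2 - 5 - 30)*(2/7 + 5/7))*(24 - 2) = -33*1*22 = -33*22 = -726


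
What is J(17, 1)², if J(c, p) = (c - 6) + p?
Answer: 144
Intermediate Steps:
J(c, p) = -6 + c + p (J(c, p) = (-6 + c) + p = -6 + c + p)
J(17, 1)² = (-6 + 17 + 1)² = 12² = 144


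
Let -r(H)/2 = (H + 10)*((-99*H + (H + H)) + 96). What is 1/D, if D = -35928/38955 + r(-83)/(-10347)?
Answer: -134355795/15569079742 ≈ -0.0086296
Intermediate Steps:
r(H) = -2*(10 + H)*(96 - 97*H) (r(H) = -2*(H + 10)*((-99*H + (H + H)) + 96) = -2*(10 + H)*((-99*H + 2*H) + 96) = -2*(10 + H)*(-97*H + 96) = -2*(10 + H)*(96 - 97*H))
D = -15569079742/134355795 (D = -35928/38955 + (-1920 + 194*(-83)² + 1748*(-83))/(-10347) = -35928*1/38955 + (-1920 + 194*6889 - 145084)*(-1/10347) = -11976/12985 + (-1920 + 1336466 - 145084)*(-1/10347) = -11976/12985 + 1189462*(-1/10347) = -11976/12985 - 1189462/10347 = -15569079742/134355795 ≈ -115.88)
1/D = 1/(-15569079742/134355795) = -134355795/15569079742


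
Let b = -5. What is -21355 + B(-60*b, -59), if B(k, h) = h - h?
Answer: -21355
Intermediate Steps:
B(k, h) = 0
-21355 + B(-60*b, -59) = -21355 + 0 = -21355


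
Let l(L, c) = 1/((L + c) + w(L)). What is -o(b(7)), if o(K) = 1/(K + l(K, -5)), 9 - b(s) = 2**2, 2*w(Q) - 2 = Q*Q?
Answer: -27/137 ≈ -0.19708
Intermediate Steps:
w(Q) = 1 + Q**2/2 (w(Q) = 1 + (Q*Q)/2 = 1 + Q**2/2)
b(s) = 5 (b(s) = 9 - 1*2**2 = 9 - 1*4 = 9 - 4 = 5)
l(L, c) = 1/(1 + L + c + L**2/2) (l(L, c) = 1/((L + c) + (1 + L**2/2)) = 1/(1 + L + c + L**2/2))
o(K) = 1/(K + 2/(-8 + K**2 + 2*K)) (o(K) = 1/(K + 2/(2 + K**2 + 2*K + 2*(-5))) = 1/(K + 2/(2 + K**2 + 2*K - 10)) = 1/(K + 2/(-8 + K**2 + 2*K)))
-o(b(7)) = -(-8 + 5**2 + 2*5)/(2 + 5*(-8 + 5**2 + 2*5)) = -(-8 + 25 + 10)/(2 + 5*(-8 + 25 + 10)) = -27/(2 + 5*27) = -27/(2 + 135) = -27/137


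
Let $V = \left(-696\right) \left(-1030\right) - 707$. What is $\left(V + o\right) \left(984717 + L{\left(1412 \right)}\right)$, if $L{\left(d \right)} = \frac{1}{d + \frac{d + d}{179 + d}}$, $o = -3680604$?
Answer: $- \frac{6566035925116057253}{2249316} \approx -2.9191 \cdot 10^{12}$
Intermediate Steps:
$L{\left(d \right)} = \frac{1}{d + \frac{2 d}{179 + d}}$
$V = 716173$ ($V = 716880 - 707 = 716173$)
$\left(V + o\right) \left(984717 + L{\left(1412 \right)}\right) = \left(716173 - 3680604\right) \left(984717 + \frac{179 + 1412}{1412 \left(181 + 1412\right)}\right) = - 2964431 \left(984717 + \frac{1}{1412} \cdot \frac{1}{1593} \cdot 1591\right) = - 2964431 \left(984717 + \frac{1591}{2249316}\right) = \left(-2964431\right) \frac{2214939705163}{2249316} = - \frac{6566035925116057253}{2249316}$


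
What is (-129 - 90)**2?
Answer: 47961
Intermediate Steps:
(-129 - 90)**2 = (-219)**2 = 47961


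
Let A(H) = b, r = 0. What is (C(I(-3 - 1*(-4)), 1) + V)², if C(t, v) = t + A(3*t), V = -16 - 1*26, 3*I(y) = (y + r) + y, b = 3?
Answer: 13225/9 ≈ 1469.4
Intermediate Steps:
A(H) = 3
I(y) = 2*y/3 (I(y) = ((y + 0) + y)/3 = (y + y)/3 = (2*y)/3 = 2*y/3)
V = -42 (V = -16 - 26 = -42)
C(t, v) = 3 + t (C(t, v) = t + 3 = 3 + t)
(C(I(-3 - 1*(-4)), 1) + V)² = ((3 + 2*(-3 - 1*(-4))/3) - 42)² = ((3 + 2*(-3 + 4)/3) - 42)² = ((3 + (⅔)*1) - 42)² = ((3 + ⅔) - 42)² = (11/3 - 42)² = (-115/3)² = 13225/9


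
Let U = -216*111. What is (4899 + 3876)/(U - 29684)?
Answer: -1755/10732 ≈ -0.16353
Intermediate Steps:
U = -23976
(4899 + 3876)/(U - 29684) = (4899 + 3876)/(-23976 - 29684) = 8775/(-53660) = 8775*(-1/53660) = -1755/10732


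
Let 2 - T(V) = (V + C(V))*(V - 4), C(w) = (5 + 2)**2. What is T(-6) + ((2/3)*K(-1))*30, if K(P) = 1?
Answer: 452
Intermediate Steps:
C(w) = 49 (C(w) = 7**2 = 49)
T(V) = 2 - (-4 + V)*(49 + V) (T(V) = 2 - (V + 49)*(V - 4) = 2 - (49 + V)*(-4 + V) = 2 - (-4 + V)*(49 + V))
T(-6) + ((2/3)*K(-1))*30 = (198 - 1*(-6)**2 - 45*(-6)) + ((2/3)*1)*30 = (198 - 1*36 + 270) + ((2*(1/3))*1)*30 = (198 - 36 + 270) + ((2/3)*1)*30 = 432 + (2/3)*30 = 432 + 20 = 452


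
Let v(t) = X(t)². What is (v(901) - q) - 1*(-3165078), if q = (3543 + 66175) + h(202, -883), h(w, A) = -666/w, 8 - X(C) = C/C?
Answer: 312636642/101 ≈ 3.0954e+6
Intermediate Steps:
X(C) = 7 (X(C) = 8 - C/C = 8 - 1*1 = 8 - 1 = 7)
q = 7041185/101 (q = (3543 + 66175) - 666/202 = 69718 - 666*1/202 = 69718 - 333/101 = 7041185/101 ≈ 69715.)
v(t) = 49 (v(t) = 7² = 49)
(v(901) - q) - 1*(-3165078) = (49 - 1*7041185/101) - 1*(-3165078) = (49 - 7041185/101) + 3165078 = -7036236/101 + 3165078 = 312636642/101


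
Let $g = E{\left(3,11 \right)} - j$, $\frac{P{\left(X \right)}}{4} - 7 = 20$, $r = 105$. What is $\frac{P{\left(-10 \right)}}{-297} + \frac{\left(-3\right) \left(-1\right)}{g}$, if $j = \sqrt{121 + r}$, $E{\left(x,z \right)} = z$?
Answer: $- \frac{261}{385} - \frac{\sqrt{226}}{35} \approx -1.1074$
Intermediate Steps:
$P{\left(X \right)} = 108$ ($P{\left(X \right)} = 28 + 4 \cdot 20 = 28 + 80 = 108$)
$j = \sqrt{226}$ ($j = \sqrt{121 + 105} = \sqrt{226} \approx 15.033$)
$g = 11 - \sqrt{226} \approx -4.0333$
$\frac{P{\left(-10 \right)}}{-297} + \frac{\left(-3\right) \left(-1\right)}{g} = \frac{108}{-297} + \frac{\left(-3\right) \left(-1\right)}{11 - \sqrt{226}} = 108 \left(- \frac{1}{297}\right) + \frac{3}{11 - \sqrt{226}} = - \frac{4}{11} + \frac{3}{11 - \sqrt{226}}$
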